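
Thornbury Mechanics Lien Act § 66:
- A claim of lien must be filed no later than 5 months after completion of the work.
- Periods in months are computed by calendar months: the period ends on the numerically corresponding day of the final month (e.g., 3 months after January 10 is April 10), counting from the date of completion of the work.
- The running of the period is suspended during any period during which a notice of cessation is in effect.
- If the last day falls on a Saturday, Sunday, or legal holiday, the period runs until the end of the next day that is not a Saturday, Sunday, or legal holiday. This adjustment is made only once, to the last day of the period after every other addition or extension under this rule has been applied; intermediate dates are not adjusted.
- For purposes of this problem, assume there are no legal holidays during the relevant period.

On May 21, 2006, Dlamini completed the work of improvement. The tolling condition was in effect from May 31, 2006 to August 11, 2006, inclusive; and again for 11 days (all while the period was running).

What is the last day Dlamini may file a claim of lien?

5 months after May 21, 2006 is October 21, 2006.
From May 31, 2006 through August 11, 2006 inclusive is 73 days; tolling adds 73 days: October 21, 2006 + 73 days = January 2, 2007.
Tolling adds 11 days: January 2, 2007 + 11 days = January 13, 2007.
January 13, 2007 is Saturday; January 14, 2007 is Sunday. The next qualifying day is January 15, 2007.

January 15, 2007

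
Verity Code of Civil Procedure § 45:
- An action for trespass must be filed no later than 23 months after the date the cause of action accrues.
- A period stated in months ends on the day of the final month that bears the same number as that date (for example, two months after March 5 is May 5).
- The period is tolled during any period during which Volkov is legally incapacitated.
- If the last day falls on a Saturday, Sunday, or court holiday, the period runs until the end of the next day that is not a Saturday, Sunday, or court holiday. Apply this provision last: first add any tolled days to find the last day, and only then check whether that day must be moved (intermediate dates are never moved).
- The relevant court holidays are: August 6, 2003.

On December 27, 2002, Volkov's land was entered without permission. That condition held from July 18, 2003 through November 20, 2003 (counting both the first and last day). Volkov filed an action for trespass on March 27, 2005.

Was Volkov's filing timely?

Yes

23 months after December 27, 2002 is November 27, 2004.
From July 18, 2003 through November 20, 2003 inclusive is 126 days; tolling adds 126 days: November 27, 2004 + 126 days = April 2, 2005.
April 2, 2005 is Saturday; April 3, 2005 is Sunday. The next qualifying day is April 4, 2005.
The deadline is April 4, 2005; the filing on March 27, 2005 is on or before that date.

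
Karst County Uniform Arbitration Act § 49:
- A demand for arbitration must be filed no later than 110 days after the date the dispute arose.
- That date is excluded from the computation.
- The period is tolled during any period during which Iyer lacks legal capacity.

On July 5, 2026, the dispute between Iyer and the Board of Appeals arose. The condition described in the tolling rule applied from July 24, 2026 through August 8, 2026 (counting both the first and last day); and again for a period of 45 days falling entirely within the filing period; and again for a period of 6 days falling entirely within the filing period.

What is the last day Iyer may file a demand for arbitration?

December 29, 2026

110 days after July 5, 2026 is October 23, 2026.
From July 24, 2026 through August 8, 2026 inclusive is 16 days; tolling adds 16 days: October 23, 2026 + 16 days = November 8, 2026.
Tolling adds 45 days: November 8, 2026 + 45 days = December 23, 2026.
Tolling adds 6 days: December 23, 2026 + 6 days = December 29, 2026.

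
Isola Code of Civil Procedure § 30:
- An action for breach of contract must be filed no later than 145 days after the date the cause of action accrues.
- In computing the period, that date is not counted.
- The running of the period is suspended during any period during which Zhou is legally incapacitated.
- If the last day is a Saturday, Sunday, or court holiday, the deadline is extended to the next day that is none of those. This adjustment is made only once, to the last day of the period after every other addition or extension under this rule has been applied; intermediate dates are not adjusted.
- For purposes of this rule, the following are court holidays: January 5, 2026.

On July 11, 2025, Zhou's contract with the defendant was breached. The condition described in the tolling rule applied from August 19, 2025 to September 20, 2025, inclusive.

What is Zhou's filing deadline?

145 days after July 11, 2025 is December 3, 2025.
From August 19, 2025 through September 20, 2025 inclusive is 33 days; tolling adds 33 days: December 3, 2025 + 33 days = January 5, 2026.
January 5, 2026 is a listed holiday. The next qualifying day is January 6, 2026.

January 6, 2026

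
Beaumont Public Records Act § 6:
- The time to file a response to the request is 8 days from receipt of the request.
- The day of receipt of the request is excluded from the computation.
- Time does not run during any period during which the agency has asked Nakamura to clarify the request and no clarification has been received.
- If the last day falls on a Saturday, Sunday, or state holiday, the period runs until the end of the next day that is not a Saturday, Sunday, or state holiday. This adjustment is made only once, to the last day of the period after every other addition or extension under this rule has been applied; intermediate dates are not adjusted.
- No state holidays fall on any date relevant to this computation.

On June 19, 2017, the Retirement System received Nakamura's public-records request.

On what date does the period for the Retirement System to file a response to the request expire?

8 days after June 19, 2017 is June 27, 2017.
June 27, 2017 is a Tuesday and not a state holiday, so no extension applies.

June 27, 2017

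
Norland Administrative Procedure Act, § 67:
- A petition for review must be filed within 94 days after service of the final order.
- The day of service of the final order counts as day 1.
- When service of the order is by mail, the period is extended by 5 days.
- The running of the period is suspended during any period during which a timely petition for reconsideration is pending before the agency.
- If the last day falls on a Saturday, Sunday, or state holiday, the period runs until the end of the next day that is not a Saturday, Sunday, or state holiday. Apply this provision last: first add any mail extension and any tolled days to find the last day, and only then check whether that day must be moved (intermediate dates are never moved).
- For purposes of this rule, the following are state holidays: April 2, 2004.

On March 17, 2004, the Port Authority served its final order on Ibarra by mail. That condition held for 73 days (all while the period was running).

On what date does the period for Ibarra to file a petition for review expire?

September 6, 2004

Counting March 17, 2004 as day 1, day 94 is June 18, 2004.
Service was by mail, adding 5 days: June 18, 2004 + 5 days = June 23, 2004.
Tolling adds 73 days: June 23, 2004 + 73 days = September 4, 2004.
September 4, 2004 is Saturday; September 5, 2004 is Sunday. The next qualifying day is September 6, 2004.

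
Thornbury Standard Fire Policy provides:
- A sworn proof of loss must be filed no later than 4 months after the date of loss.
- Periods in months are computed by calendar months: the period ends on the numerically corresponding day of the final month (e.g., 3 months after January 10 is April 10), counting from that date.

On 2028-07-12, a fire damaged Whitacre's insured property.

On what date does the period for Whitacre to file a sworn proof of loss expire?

4 months after 2028-07-12 is November 12, 2028.

November 12, 2028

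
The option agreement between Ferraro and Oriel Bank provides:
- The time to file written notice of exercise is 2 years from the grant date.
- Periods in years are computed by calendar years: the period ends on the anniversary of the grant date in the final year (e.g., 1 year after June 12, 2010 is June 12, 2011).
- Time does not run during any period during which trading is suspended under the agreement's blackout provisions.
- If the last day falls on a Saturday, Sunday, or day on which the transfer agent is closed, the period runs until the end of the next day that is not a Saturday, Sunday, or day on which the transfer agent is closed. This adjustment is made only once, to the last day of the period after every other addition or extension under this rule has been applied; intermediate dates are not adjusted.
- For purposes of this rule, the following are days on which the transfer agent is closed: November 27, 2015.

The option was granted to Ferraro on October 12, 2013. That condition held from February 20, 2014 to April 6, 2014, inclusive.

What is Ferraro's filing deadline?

2 years after October 12, 2013 is October 12, 2015.
From February 20, 2014 through April 6, 2014 inclusive is 46 days; tolling adds 46 days: October 12, 2015 + 46 days = November 27, 2015.
November 27, 2015 is a listed holiday; November 28, 2015 is Saturday; November 29, 2015 is Sunday. The next qualifying day is November 30, 2015.

November 30, 2015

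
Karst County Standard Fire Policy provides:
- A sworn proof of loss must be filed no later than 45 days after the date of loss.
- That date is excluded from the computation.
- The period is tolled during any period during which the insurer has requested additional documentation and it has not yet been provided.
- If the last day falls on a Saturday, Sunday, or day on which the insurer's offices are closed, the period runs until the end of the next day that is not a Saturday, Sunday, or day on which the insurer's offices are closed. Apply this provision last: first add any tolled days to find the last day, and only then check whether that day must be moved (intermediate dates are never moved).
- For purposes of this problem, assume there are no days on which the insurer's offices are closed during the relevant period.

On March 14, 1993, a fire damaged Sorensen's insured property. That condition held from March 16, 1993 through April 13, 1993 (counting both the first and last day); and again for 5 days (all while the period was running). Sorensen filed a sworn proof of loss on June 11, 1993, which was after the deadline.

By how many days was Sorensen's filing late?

45 days after March 14, 1993 is April 28, 1993.
From March 16, 1993 through April 13, 1993 inclusive is 29 days; tolling adds 29 days: April 28, 1993 + 29 days = May 27, 1993.
Tolling adds 5 days: May 27, 1993 + 5 days = June 1, 1993.
June 1, 1993 is a Tuesday and not a day on which the insurer's offices are closed, so no extension applies.
The deadline is June 1, 1993; from June 1, 1993 to June 11, 1993 is 10 days.

10 days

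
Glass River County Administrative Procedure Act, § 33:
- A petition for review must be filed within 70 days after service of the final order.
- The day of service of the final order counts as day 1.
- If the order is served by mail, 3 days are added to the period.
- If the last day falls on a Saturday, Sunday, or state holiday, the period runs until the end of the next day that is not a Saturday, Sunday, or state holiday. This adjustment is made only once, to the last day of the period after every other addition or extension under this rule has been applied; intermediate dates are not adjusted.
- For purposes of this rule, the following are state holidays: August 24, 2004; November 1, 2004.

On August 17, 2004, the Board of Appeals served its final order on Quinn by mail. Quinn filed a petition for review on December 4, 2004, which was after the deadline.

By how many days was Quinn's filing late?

Counting August 17, 2004 as day 1, day 70 is October 25, 2004.
Service was by mail, adding 3 days: October 25, 2004 + 3 days = October 28, 2004.
October 28, 2004 is a Thursday and not a state holiday, so no extension applies.
The deadline is October 28, 2004; from October 28, 2004 to December 4, 2004 is 37 days.

37 days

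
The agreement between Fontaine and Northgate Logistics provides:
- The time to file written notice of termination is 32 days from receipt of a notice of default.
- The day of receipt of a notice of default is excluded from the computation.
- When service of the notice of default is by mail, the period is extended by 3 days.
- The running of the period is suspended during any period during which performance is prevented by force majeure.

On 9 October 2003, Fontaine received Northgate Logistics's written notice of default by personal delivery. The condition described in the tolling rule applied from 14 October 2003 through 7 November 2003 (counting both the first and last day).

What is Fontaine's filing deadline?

32 days after 9 October 2003 is November 10, 2003.
Service was not by mail, so no mail extension applies.
From October 14, 2003 through November 7, 2003 inclusive is 25 days; tolling adds 25 days: November 10, 2003 + 25 days = December 5, 2003.

December 5, 2003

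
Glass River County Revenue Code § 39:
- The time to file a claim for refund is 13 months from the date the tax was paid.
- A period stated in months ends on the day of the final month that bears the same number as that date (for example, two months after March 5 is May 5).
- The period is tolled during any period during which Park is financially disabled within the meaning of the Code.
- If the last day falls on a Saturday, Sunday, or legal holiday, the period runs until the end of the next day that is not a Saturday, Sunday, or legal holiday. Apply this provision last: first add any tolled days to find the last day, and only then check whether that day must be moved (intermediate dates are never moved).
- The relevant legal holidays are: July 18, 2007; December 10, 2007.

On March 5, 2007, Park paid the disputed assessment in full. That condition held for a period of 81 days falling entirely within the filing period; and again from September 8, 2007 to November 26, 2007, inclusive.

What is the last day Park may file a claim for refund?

13 months after March 5, 2007 is April 5, 2008.
Tolling adds 81 days: April 5, 2008 + 81 days = June 25, 2008.
From September 8, 2007 through November 26, 2007 inclusive is 80 days; tolling adds 80 days: June 25, 2008 + 80 days = September 13, 2008.
September 13, 2008 is Saturday; September 14, 2008 is Sunday. The next qualifying day is September 15, 2008.

September 15, 2008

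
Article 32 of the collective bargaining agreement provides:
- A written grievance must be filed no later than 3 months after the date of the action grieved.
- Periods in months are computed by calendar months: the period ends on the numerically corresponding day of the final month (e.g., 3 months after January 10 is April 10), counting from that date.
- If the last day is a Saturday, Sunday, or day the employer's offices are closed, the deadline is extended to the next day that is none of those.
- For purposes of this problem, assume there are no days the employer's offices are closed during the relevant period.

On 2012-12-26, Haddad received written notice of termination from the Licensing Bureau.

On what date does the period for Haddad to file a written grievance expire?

3 months after 2012-12-26 is March 26, 2013.
March 26, 2013 is a Tuesday and not a day the employer's offices are closed, so no extension applies.

March 26, 2013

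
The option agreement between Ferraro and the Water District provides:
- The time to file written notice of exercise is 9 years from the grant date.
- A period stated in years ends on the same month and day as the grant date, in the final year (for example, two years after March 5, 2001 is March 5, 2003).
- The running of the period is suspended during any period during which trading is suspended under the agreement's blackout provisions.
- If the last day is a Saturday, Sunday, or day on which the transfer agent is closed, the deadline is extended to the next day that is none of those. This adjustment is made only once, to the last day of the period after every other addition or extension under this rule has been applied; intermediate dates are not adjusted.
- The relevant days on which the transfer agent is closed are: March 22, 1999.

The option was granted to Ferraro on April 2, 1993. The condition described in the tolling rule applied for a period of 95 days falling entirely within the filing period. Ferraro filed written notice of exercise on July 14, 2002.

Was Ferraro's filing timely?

No

9 years after April 2, 1993 is April 2, 2002.
Tolling adds 95 days: April 2, 2002 + 95 days = July 6, 2002.
July 6, 2002 is Saturday; July 7, 2002 is Sunday. The next qualifying day is July 8, 2002.
The deadline is July 8, 2002; the filing on July 14, 2002 is after that date.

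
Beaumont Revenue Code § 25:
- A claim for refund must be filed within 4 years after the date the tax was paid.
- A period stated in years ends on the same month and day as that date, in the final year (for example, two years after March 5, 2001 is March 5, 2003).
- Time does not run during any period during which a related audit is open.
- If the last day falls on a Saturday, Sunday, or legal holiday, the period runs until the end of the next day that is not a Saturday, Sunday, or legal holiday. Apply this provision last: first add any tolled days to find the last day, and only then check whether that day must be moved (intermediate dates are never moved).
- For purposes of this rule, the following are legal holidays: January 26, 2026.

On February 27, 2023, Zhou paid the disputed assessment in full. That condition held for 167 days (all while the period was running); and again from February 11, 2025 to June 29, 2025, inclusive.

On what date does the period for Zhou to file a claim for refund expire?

4 years after February 27, 2023 is February 27, 2027.
Tolling adds 167 days: February 27, 2027 + 167 days = August 13, 2027.
From February 11, 2025 through June 29, 2025 inclusive is 139 days; tolling adds 139 days: August 13, 2027 + 139 days = December 30, 2027.
December 30, 2027 is a Thursday and not a legal holiday, so no extension applies.

December 30, 2027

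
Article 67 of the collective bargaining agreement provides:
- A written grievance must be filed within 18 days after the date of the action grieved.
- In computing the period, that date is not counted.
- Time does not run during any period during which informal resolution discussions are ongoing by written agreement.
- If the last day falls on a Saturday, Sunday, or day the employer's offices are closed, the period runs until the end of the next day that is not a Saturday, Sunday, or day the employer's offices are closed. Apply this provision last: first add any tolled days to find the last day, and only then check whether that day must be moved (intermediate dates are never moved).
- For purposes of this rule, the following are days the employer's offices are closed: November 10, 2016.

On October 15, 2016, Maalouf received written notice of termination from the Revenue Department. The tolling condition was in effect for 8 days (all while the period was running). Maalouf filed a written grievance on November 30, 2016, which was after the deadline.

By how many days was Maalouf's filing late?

18 days after October 15, 2016 is November 2, 2016.
Tolling adds 8 days: November 2, 2016 + 8 days = November 10, 2016.
November 10, 2016 is a listed holiday. The next qualifying day is November 11, 2016.
The deadline is November 11, 2016; from November 11, 2016 to November 30, 2016 is 19 days.

19 days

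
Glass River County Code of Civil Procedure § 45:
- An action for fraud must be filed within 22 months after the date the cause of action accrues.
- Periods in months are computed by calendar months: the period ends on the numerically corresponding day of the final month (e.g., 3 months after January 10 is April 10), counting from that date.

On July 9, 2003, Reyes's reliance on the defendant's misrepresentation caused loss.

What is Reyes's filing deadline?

22 months after July 9, 2003 is May 9, 2005.

May 9, 2005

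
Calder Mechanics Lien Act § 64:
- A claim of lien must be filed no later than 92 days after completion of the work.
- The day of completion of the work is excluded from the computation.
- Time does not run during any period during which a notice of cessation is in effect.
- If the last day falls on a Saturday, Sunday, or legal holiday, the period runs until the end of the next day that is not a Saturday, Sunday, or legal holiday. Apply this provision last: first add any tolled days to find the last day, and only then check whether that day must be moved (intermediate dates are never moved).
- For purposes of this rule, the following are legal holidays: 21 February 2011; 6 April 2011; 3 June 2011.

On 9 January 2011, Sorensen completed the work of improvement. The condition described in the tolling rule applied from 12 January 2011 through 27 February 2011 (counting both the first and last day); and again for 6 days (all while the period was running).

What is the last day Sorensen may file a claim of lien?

92 days after 9 January 2011 is April 11, 2011.
From January 12, 2011 through February 27, 2011 inclusive is 47 days; tolling adds 47 days: April 11, 2011 + 47 days = May 28, 2011.
Tolling adds 6 days: May 28, 2011 + 6 days = June 3, 2011.
June 3, 2011 is a listed holiday; June 4, 2011 is Saturday; June 5, 2011 is Sunday. The next qualifying day is June 6, 2011.

June 6, 2011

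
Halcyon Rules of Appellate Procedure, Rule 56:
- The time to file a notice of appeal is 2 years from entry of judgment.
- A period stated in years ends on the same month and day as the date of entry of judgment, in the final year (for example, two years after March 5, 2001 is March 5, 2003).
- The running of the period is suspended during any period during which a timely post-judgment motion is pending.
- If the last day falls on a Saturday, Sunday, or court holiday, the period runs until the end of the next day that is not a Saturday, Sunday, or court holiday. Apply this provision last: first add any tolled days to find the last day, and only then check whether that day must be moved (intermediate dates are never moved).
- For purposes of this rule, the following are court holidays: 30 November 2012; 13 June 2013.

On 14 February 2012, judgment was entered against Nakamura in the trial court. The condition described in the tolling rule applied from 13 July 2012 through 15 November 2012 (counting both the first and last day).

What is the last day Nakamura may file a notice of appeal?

June 20, 2014

2 years after 14 February 2012 is February 14, 2014.
From July 13, 2012 through November 15, 2012 inclusive is 126 days; tolling adds 126 days: February 14, 2014 + 126 days = June 20, 2014.
June 20, 2014 is a Friday and not a court holiday, so no extension applies.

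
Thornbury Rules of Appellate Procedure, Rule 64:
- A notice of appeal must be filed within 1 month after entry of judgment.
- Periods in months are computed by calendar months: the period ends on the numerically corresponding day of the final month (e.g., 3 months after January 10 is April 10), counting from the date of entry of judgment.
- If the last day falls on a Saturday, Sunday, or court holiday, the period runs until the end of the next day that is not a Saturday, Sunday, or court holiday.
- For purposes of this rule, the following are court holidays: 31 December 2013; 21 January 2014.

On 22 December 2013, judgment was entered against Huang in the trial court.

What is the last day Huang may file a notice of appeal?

1 month after 22 December 2013 is January 22, 2014.
January 22, 2014 is a Wednesday and not a court holiday, so no extension applies.

January 22, 2014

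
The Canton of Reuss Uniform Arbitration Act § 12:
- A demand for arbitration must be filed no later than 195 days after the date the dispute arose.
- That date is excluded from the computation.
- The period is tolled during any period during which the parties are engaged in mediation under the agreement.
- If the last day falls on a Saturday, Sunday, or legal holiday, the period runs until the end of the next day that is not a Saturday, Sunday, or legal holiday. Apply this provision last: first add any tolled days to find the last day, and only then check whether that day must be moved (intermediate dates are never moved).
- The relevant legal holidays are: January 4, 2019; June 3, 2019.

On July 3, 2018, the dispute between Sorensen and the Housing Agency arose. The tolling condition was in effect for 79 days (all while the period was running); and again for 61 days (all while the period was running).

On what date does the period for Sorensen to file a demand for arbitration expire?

June 4, 2019

195 days after July 3, 2018 is January 14, 2019.
Tolling adds 79 days: January 14, 2019 + 79 days = April 3, 2019.
Tolling adds 61 days: April 3, 2019 + 61 days = June 3, 2019.
June 3, 2019 is a listed holiday. The next qualifying day is June 4, 2019.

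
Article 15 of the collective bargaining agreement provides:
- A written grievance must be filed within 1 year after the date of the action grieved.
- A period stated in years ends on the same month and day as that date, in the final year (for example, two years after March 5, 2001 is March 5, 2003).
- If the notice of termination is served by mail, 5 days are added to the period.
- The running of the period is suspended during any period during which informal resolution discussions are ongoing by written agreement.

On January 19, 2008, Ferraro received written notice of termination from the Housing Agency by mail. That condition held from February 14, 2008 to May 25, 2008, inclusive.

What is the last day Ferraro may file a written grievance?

1 year after January 19, 2008 is January 19, 2009.
Service was by mail, adding 5 days: January 19, 2009 + 5 days = January 24, 2009.
From February 14, 2008 through May 25, 2008 inclusive is 102 days; tolling adds 102 days: January 24, 2009 + 102 days = May 6, 2009.

May 6, 2009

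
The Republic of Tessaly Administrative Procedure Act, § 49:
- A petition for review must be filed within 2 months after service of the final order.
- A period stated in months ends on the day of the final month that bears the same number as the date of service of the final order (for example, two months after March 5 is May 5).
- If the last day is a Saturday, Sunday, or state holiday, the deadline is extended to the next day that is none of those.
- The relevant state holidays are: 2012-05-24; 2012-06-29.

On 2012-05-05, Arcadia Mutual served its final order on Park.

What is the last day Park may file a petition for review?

July 5, 2012

2 months after 2012-05-05 is July 5, 2012.
July 5, 2012 is a Thursday and not a state holiday, so no extension applies.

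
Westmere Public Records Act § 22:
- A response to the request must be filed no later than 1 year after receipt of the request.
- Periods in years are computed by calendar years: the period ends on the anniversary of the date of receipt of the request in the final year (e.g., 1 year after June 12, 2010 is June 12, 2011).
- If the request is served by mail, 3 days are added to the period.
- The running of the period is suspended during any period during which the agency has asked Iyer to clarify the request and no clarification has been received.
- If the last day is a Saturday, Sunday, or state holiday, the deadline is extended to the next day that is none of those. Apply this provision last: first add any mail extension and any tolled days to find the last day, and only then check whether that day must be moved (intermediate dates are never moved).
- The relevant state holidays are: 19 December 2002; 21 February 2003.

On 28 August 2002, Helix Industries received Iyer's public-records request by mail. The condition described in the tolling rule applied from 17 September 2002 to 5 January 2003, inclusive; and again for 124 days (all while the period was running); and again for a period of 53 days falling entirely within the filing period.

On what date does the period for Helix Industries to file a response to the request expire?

1 year after 28 August 2002 is August 28, 2003.
Service was by mail, adding 3 days: August 28, 2003 + 3 days = August 31, 2003.
From September 17, 2002 through January 5, 2003 inclusive is 111 days; tolling adds 111 days: August 31, 2003 + 111 days = December 20, 2003.
Tolling adds 124 days: December 20, 2003 + 124 days = April 22, 2004.
Tolling adds 53 days: April 22, 2004 + 53 days = June 14, 2004.
June 14, 2004 is a Monday and not a state holiday, so no extension applies.

June 14, 2004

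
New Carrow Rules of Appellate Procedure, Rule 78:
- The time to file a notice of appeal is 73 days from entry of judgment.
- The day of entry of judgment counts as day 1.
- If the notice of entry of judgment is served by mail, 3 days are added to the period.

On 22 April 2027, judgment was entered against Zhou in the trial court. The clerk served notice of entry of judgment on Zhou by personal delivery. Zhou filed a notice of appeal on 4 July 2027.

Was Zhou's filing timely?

No

Counting 22 April 2027 as day 1, day 73 is July 3, 2027.
Service was not by mail, so no mail extension applies.
The deadline is July 3, 2027; the filing on July 4, 2027 is after that date.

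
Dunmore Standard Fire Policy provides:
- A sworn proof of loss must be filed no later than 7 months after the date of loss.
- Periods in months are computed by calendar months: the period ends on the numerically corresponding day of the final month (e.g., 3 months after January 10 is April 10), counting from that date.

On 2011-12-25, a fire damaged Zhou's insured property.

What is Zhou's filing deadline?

7 months after 2011-12-25 is July 25, 2012.

July 25, 2012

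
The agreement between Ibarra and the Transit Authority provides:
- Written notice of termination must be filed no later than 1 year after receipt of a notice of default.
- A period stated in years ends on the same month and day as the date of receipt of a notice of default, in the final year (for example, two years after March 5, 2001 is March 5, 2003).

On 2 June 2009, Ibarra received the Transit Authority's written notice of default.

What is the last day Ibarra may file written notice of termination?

1 year after 2 June 2009 is June 2, 2010.

June 2, 2010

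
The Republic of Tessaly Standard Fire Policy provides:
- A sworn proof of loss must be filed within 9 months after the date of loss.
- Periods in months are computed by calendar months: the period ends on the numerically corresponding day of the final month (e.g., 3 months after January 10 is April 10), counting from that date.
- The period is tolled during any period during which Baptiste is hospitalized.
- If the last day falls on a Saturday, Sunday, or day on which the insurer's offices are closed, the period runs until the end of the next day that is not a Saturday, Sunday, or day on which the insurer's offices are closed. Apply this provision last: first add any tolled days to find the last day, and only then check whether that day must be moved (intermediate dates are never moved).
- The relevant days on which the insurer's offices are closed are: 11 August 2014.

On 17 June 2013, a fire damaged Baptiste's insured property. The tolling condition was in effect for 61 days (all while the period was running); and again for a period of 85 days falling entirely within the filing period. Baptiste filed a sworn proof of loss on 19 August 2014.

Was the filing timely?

No

9 months after 17 June 2013 is March 17, 2014.
Tolling adds 61 days: March 17, 2014 + 61 days = May 17, 2014.
Tolling adds 85 days: May 17, 2014 + 85 days = August 10, 2014.
August 10, 2014 is Sunday; August 11, 2014 is a listed holiday. The next qualifying day is August 12, 2014.
The deadline is August 12, 2014; the filing on August 19, 2014 is after that date.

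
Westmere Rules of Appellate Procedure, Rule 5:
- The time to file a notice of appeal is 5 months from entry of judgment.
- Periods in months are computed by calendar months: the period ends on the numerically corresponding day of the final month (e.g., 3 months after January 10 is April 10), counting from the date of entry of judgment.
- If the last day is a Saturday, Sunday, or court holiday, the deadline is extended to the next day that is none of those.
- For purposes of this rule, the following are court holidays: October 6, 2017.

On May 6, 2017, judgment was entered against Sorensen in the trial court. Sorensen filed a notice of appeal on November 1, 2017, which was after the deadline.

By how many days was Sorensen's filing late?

23 days

5 months after May 6, 2017 is October 6, 2017.
October 6, 2017 is a listed holiday; October 7, 2017 is Saturday; October 8, 2017 is Sunday. The next qualifying day is October 9, 2017.
The deadline is October 9, 2017; from October 9, 2017 to November 1, 2017 is 23 days.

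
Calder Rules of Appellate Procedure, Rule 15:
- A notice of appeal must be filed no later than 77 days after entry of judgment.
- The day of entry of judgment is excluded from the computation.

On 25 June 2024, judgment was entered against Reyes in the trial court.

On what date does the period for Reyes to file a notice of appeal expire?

77 days after 25 June 2024 is September 10, 2024.

September 10, 2024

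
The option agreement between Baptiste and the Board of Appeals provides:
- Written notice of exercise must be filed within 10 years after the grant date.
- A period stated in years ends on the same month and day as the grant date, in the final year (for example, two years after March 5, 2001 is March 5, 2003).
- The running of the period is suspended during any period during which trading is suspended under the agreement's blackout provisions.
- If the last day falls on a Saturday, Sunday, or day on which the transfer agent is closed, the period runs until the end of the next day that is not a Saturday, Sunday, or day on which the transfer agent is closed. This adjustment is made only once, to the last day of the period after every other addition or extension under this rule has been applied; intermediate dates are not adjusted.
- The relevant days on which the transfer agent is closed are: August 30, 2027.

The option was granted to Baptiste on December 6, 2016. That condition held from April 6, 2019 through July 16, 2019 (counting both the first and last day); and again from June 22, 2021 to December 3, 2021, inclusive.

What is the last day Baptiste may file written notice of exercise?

August 31, 2027

10 years after December 6, 2016 is December 6, 2026.
From April 6, 2019 through July 16, 2019 inclusive is 102 days; tolling adds 102 days: December 6, 2026 + 102 days = March 18, 2027.
From June 22, 2021 through December 3, 2021 inclusive is 165 days; tolling adds 165 days: March 18, 2027 + 165 days = August 30, 2027.
August 30, 2027 is a listed holiday. The next qualifying day is August 31, 2027.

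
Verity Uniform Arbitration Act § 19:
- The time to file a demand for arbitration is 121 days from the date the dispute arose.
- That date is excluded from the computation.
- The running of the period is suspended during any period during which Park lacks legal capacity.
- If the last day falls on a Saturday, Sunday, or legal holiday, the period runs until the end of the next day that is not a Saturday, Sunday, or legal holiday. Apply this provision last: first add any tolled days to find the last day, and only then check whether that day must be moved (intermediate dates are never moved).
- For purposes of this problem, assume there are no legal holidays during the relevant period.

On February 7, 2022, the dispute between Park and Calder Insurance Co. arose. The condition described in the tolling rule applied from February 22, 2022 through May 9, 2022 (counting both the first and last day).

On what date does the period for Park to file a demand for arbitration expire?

121 days after February 7, 2022 is June 8, 2022.
From February 22, 2022 through May 9, 2022 inclusive is 77 days; tolling adds 77 days: June 8, 2022 + 77 days = August 24, 2022.
August 24, 2022 is a Wednesday and not a legal holiday, so no extension applies.

August 24, 2022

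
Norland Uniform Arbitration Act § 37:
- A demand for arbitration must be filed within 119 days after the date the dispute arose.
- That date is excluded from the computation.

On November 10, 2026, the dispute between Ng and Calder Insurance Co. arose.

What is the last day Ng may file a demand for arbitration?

119 days after November 10, 2026 is March 9, 2027.

March 9, 2027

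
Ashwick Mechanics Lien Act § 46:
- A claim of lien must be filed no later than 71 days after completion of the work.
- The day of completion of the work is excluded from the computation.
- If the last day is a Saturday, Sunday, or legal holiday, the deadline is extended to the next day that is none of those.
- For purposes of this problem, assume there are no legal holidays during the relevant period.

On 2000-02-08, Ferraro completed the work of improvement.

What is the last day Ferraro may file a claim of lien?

71 days after 2000-02-08 is April 19, 2000.
April 19, 2000 is a Wednesday and not a legal holiday, so no extension applies.

April 19, 2000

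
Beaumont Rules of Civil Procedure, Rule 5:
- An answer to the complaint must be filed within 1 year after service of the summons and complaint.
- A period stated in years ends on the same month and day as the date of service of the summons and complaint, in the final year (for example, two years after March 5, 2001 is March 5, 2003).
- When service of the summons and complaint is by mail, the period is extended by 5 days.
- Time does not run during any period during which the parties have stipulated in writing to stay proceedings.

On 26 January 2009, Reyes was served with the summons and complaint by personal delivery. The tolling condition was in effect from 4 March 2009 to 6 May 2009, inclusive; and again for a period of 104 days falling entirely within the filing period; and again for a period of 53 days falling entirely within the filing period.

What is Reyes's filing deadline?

1 year after 26 January 2009 is January 26, 2010.
Service was not by mail, so no mail extension applies.
From March 4, 2009 through May 6, 2009 inclusive is 64 days; tolling adds 64 days: January 26, 2010 + 64 days = March 31, 2010.
Tolling adds 104 days: March 31, 2010 + 104 days = July 13, 2010.
Tolling adds 53 days: July 13, 2010 + 53 days = September 4, 2010.

September 4, 2010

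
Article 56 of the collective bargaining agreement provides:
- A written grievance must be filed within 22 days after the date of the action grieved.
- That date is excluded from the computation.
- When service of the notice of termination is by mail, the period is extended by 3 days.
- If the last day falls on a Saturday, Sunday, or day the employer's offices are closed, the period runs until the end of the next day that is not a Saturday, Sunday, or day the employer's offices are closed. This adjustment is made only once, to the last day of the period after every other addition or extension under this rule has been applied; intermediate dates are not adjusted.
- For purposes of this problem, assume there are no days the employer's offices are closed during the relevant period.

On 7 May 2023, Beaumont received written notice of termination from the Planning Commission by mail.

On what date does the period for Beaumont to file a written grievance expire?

June 1, 2023

22 days after 7 May 2023 is May 29, 2023.
Service was by mail, adding 3 days: May 29, 2023 + 3 days = June 1, 2023.
June 1, 2023 is a Thursday and not a day the employer's offices are closed, so no extension applies.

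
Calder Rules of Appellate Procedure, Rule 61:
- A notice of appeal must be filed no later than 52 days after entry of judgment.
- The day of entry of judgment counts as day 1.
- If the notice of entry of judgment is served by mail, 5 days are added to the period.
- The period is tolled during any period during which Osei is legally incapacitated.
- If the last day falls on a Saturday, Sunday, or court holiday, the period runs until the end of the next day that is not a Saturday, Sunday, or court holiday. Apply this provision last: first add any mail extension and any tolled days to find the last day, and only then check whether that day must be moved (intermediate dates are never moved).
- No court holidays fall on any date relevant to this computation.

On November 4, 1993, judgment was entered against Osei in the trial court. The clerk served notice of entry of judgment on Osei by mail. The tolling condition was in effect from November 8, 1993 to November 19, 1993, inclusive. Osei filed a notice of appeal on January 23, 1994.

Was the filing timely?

No

Counting November 4, 1993 as day 1, day 52 is December 25, 1993.
Service was by mail, adding 5 days: December 25, 1993 + 5 days = December 30, 1993.
From November 8, 1993 through November 19, 1993 inclusive is 12 days; tolling adds 12 days: December 30, 1993 + 12 days = January 11, 1994.
January 11, 1994 is a Tuesday and not a court holiday, so no extension applies.
The deadline is January 11, 1994; the filing on January 23, 1994 is after that date.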